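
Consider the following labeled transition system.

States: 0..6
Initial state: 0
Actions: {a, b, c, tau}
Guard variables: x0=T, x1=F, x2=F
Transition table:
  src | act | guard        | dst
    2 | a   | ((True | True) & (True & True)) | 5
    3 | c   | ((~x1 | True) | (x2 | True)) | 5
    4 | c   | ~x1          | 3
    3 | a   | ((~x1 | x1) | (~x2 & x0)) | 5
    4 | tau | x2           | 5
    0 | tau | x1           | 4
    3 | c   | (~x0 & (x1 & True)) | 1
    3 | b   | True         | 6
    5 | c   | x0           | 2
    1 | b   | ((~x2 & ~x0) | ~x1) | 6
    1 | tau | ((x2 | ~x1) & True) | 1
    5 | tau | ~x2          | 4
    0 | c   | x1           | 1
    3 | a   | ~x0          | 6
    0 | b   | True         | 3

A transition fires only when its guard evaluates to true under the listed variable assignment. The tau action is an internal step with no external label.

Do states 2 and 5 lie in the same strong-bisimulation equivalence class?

Refine partition for ~:
  π0 = {{0,1,2,3,4,5,6}}
  π1 = {{0},{1},{2},{3},{4},{5},{6}}
Fixed point at round 2; 7 class(es).
2∈{2}, 5∈{5}

Answer: NOT BISIMILAR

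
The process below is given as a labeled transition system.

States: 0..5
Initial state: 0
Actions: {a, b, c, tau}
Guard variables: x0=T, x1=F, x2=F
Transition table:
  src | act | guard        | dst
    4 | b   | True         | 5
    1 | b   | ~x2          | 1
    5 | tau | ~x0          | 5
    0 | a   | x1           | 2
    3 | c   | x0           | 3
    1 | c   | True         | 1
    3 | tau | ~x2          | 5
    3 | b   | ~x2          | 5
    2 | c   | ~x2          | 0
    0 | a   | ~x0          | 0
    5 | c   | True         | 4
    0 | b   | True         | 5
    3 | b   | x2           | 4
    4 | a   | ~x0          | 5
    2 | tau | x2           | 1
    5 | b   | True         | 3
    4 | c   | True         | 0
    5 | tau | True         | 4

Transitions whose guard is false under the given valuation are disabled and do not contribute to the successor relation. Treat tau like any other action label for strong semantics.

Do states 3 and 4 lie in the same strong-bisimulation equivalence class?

Answer: NOT BISIMILAR

Trace:
Refine partition for ~:
  P[0] = {{0,1,2,3,4,5}}
  P[1] = {{0},{1,4},{2},{3,5}}
  P[2] = {{0},{1},{2},{3},{4},{5}}
6 equivalence class(es) (converged in 3)
class of 3: {3}; class of 4: {4}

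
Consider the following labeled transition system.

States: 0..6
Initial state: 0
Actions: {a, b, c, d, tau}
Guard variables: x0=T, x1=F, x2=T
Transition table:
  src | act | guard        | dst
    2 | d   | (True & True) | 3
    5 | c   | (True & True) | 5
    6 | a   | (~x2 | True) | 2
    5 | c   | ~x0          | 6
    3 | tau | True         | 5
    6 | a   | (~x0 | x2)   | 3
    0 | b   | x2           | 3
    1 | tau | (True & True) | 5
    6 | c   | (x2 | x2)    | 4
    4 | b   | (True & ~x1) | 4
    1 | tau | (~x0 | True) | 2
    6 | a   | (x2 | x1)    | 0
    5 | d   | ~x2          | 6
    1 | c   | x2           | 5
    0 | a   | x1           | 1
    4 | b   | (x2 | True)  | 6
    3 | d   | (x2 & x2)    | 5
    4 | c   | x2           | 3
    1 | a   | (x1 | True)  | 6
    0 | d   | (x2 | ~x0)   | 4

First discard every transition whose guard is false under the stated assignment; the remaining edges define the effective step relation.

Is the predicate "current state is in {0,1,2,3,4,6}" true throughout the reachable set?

Inv-set: {0,1,2,3,4,6}
R = {0,2,3,4,5,6}
  0: ok
  2: ok
  3: ok
  4: ok
  5: ✗ unsafe
  6: ok
counterexample path to 5: b·tau

Answer: INVARIANT VIOLATED at state 5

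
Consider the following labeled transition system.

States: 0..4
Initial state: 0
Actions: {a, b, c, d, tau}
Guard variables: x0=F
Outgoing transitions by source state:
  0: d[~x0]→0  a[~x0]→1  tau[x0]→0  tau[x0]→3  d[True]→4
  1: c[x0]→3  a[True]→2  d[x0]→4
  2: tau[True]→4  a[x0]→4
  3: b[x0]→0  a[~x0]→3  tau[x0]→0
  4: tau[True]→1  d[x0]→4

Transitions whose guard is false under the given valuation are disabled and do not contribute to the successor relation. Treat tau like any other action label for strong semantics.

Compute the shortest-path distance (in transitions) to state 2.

Answer: 2

Trace:
BFS to 2:
  L0 = {0}
  L1 = {1,4}
  L2 = {2}
2 enters at depth 2; path a·a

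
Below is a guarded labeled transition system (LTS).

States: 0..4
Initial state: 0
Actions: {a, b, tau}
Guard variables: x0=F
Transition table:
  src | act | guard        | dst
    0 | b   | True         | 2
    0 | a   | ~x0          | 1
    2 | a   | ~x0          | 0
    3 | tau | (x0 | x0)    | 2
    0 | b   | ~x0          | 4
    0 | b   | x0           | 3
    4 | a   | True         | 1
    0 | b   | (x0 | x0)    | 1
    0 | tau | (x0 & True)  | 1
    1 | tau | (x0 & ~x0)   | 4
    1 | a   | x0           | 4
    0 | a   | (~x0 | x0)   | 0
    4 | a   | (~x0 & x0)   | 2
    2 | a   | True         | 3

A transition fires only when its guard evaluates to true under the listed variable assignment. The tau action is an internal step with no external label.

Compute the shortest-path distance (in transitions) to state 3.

Answer: 2

Working:
BFS to 3:
  L0 = {0}
  L1 = {1,2,4}
  L2 = {3}
3 enters at depth 2; path b·a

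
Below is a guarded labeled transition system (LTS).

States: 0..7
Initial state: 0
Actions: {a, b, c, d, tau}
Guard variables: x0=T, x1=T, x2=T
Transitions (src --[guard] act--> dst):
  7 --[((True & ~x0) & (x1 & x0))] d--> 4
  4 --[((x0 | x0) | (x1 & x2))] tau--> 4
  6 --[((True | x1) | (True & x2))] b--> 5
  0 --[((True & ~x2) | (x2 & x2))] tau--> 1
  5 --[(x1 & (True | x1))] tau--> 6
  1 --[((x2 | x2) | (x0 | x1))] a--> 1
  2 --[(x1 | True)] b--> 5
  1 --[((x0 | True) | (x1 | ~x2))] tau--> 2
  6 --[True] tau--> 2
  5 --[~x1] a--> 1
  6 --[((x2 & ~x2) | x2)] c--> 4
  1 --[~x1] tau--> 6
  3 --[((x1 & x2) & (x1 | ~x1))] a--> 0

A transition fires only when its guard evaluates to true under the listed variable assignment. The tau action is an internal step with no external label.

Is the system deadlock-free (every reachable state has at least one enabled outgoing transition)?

Answer: DEADLOCK-FREE

Working:
Reachable = {0,1,2,4,5,6}
  0: tau→1  [1 exit(s)]
  1: a→1  tau→2  [2 exit(s)]
  2: b→5  [1 exit(s)]
  4: tau→4  [1 exit(s)]
  5: tau→6  [1 exit(s)]
  6: b→5  c→4  tau→2  [3 exit(s)]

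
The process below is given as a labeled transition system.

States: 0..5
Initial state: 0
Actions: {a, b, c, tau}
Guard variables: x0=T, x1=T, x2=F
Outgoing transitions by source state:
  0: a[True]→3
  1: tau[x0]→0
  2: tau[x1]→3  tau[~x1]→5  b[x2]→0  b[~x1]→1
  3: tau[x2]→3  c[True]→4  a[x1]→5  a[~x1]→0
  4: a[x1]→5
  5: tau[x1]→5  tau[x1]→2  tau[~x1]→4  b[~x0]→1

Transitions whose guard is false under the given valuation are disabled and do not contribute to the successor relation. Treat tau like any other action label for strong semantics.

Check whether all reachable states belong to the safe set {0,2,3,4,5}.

Inv-set: {0,2,3,4,5}
R = {0,2,3,4,5}
  0: ✓
  2: ✓
  3: ✓
  4: ✓
  5: ✓

Answer: INVARIANT HOLDS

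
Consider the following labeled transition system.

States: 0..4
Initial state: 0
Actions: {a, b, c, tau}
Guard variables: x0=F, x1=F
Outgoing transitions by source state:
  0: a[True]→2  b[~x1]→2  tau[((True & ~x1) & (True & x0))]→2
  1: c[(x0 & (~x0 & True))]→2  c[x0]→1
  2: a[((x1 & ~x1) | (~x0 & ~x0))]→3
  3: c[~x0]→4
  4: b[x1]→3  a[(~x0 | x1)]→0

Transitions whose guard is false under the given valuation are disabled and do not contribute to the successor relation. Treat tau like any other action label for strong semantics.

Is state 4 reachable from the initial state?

5 transition(s) survive guard evaluation.
depth 0: {0}
depth 1: {2}  now seen {0,2}
depth 2: {3}  now seen {0,2,3}
depth 3: {4}  now seen {0,2,3,4}
R = {0,2,3,4}
Path to 4: a·a·c

Answer: REACHABLE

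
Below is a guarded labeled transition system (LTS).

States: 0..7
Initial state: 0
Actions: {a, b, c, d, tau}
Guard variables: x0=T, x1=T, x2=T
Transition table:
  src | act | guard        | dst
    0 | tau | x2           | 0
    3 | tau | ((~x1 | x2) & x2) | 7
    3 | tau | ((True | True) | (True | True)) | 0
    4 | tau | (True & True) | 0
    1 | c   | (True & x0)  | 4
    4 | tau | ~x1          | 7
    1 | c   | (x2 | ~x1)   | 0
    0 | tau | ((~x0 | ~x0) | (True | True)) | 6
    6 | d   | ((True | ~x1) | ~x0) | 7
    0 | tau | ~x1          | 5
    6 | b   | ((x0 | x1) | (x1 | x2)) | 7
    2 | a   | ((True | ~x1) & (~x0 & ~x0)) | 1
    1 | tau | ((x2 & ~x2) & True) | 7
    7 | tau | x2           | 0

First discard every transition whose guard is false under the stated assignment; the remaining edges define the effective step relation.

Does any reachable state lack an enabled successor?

Reachable = {0,6,7}
  0: tau→0  tau→6  [deg 2]
  6: b→7  d→7  [deg 2]
  7: tau→0  [deg 1]

Answer: DEADLOCK-FREE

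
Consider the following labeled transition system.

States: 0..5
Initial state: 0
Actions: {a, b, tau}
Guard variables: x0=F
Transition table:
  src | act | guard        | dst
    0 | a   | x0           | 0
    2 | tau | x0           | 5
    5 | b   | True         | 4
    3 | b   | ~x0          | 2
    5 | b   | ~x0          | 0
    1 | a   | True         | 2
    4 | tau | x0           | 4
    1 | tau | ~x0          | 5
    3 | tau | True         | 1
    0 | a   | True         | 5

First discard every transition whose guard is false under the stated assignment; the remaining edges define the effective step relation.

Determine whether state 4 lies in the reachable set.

Answer: REACHABLE

Working:
Guard filter leaves 7 enabled edge(s).
L0 = {0}
L1 = {5}  total {0,5}
L2 = {4}  total {0,4,5}
Reachable = {0,4,5}
Path to 4: a·b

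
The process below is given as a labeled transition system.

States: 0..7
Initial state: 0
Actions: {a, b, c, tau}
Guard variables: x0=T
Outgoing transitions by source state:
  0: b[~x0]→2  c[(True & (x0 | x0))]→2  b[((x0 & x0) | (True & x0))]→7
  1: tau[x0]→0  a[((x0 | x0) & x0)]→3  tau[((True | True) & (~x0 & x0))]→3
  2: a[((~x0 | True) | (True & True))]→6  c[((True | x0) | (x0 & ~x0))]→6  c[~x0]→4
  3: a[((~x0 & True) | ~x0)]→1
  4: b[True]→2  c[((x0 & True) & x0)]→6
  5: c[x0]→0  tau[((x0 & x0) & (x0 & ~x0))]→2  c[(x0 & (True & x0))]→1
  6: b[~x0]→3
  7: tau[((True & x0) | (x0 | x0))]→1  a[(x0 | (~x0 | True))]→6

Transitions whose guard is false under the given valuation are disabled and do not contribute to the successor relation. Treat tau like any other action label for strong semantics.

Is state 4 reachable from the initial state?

Answer: UNREACHABLE

Analysis:
12 transition(s) survive guard evaluation.
depth 0: {0}
depth 1: {2,7}  total {0,2,7}
depth 2: {1,6}  total {0,1,2,6,7}
depth 3: {3}  total {0,1,2,3,6,7}
Reach set: {0,1,2,3,6,7}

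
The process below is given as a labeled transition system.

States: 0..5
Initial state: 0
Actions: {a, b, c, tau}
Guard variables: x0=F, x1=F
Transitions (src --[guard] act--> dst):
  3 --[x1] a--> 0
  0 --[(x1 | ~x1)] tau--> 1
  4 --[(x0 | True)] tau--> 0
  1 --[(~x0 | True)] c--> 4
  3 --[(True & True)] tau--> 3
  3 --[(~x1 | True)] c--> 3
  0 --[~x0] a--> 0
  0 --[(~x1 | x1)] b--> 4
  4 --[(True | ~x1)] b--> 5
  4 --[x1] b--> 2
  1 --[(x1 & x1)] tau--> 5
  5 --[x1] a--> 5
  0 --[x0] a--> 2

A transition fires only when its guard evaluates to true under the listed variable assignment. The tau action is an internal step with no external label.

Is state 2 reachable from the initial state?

Answer: UNREACHABLE

Analysis:
8 transition(s) survive guard evaluation.
Layer 0: {0}
Layer 1: {1,4}  total {0,1,4}
Layer 2: {5}  total {0,1,4,5}
Reachable = {0,1,4,5}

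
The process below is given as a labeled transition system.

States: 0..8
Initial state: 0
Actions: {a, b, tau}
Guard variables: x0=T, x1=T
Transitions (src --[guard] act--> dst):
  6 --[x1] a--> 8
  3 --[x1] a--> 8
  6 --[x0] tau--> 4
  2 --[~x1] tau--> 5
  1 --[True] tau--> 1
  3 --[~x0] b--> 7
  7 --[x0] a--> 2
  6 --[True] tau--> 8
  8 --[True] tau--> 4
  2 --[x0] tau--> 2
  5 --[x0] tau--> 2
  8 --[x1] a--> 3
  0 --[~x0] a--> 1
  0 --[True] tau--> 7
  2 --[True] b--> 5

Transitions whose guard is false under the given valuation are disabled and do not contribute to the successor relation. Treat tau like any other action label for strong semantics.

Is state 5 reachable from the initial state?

Guard filter leaves 12 enabled edge(s).
L0 = {0}
L1 = {7}  cumulative {0,7}
L2 = {2}  cumulative {0,2,7}
L3 = {5}  cumulative {0,2,5,7}
Reach set: {0,2,5,7}
Path to 5: tau·a·b

Answer: REACHABLE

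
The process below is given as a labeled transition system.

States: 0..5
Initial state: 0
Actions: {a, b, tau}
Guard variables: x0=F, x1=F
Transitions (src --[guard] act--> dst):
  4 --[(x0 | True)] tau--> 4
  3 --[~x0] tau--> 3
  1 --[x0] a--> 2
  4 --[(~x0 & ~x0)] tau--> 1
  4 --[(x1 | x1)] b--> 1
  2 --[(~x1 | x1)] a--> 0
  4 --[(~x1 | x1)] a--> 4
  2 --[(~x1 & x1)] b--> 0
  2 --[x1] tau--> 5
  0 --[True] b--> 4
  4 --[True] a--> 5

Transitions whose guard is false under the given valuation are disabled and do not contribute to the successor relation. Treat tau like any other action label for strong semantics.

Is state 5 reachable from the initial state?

Answer: REACHABLE

Analysis:
Guard filter leaves 7 enabled edge(s).
Layer 0: {0}
Layer 1: {4}  now seen {0,4}
Layer 2: {1,5}  now seen {0,1,4,5}
R = {0,1,4,5}
trace reaching 5: b·a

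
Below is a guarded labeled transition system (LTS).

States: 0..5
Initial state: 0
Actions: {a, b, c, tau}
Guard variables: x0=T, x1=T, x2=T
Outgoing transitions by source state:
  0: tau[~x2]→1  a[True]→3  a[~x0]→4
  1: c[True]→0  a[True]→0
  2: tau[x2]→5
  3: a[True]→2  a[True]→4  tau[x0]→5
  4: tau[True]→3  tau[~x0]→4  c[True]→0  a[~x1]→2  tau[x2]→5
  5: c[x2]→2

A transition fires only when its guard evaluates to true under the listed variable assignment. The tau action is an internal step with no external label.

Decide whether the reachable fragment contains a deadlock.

R = {0,2,3,4,5}
  0: a→3  [1 out]
  2: tau→5  [1 out]
  3: a→2  a→4  tau→5  [3 out]
  4: c→0  tau→3  tau→5  [3 out]
  5: c→2  [1 out]

Answer: DEADLOCK-FREE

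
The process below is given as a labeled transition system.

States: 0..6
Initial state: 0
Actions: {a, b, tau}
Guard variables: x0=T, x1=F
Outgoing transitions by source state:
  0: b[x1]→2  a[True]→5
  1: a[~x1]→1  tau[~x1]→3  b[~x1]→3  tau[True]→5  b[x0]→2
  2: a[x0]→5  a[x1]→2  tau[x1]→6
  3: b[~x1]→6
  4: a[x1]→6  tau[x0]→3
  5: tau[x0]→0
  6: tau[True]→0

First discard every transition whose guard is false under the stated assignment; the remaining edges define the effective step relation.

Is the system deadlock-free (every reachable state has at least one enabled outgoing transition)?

R = {0,5}
  0: a→5  [deg 1]
  5: tau→0  [deg 1]

Answer: DEADLOCK-FREE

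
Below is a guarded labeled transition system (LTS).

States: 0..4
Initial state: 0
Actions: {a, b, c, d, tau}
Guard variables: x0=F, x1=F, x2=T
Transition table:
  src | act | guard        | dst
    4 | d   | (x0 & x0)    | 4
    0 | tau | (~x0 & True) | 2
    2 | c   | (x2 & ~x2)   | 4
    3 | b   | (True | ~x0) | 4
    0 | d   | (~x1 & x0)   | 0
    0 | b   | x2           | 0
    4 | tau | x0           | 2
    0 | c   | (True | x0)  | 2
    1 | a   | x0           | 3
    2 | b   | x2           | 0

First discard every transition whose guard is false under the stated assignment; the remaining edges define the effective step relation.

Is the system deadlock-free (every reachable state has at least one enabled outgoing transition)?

R = {0,2}
  0: b→0  c→2  tau→2  [3 out]
  2: b→0  [1 out]

Answer: DEADLOCK-FREE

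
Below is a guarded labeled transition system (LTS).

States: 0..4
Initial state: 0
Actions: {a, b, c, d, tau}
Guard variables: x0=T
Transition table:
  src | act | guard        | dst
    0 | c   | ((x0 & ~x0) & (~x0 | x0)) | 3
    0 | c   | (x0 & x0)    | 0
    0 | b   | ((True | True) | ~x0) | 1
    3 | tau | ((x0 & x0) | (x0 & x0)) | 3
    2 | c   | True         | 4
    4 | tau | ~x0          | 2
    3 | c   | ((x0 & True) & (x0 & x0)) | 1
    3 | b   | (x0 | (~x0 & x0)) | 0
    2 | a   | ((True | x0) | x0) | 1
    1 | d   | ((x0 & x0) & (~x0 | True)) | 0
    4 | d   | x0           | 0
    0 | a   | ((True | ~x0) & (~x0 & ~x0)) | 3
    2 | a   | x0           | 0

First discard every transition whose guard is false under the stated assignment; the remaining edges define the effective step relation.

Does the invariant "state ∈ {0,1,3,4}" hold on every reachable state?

Answer: INVARIANT HOLDS

Analysis:
Inv-set: {0,1,3,4}
R = {0,1}
  0: ok
  1: ok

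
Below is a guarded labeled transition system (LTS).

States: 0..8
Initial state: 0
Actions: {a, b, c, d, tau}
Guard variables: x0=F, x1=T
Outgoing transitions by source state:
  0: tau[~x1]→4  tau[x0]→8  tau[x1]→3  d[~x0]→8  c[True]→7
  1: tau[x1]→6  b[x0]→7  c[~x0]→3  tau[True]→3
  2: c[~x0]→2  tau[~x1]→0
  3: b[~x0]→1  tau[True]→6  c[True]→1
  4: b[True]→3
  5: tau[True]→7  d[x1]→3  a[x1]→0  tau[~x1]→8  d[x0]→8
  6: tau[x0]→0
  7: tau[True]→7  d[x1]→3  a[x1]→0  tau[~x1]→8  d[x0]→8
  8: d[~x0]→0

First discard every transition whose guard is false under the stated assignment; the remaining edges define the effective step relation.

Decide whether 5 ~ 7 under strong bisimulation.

Answer: BISIMILAR

Trace:
Compute ~ classes (split until stable):
  P[0] = {{0,1,2,3,4,5,6,7,8}}
  P[1] = {{0},{1},{2},{3},{4},{5,7},{6},{8}}
Fixed point at round 2; 8 class(es).
class of 5: {5,7}; class of 7: {5,7}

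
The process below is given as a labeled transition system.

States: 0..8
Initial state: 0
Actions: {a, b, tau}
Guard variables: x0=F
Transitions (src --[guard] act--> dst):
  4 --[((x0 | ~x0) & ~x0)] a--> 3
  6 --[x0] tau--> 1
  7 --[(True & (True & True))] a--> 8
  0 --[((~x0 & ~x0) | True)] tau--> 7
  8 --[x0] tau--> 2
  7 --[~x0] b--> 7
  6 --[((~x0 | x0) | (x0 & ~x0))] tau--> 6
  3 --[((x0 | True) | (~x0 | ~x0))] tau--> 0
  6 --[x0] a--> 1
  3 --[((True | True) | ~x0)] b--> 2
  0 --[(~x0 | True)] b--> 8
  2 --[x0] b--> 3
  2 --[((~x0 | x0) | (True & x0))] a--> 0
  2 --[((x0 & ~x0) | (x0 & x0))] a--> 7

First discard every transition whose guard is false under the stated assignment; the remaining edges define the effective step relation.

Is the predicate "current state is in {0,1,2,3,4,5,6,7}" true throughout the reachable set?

Allowed set {0,1,2,3,4,5,6,7}
Reach set: {0,7,8}
  0: ✓
  7: ✓
  8: VIOLATES
reach 8 via b — violates

Answer: INVARIANT VIOLATED at state 8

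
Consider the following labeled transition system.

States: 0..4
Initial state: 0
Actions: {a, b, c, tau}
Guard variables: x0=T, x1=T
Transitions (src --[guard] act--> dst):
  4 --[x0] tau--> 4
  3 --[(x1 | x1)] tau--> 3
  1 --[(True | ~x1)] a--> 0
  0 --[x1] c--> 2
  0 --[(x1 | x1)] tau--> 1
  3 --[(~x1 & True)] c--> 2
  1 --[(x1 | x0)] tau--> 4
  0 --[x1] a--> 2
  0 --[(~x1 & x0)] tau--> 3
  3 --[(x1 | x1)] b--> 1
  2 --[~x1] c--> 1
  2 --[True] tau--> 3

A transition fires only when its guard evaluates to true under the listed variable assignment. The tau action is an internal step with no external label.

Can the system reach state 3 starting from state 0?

Guard filter leaves 9 enabled edge(s).
L0 = {0}
L1 = {1,2}  cumulative {0,1,2}
L2 = {3,4}  cumulative {0,1,2,3,4}
R = {0,1,2,3,4}
witness 3: c·tau

Answer: REACHABLE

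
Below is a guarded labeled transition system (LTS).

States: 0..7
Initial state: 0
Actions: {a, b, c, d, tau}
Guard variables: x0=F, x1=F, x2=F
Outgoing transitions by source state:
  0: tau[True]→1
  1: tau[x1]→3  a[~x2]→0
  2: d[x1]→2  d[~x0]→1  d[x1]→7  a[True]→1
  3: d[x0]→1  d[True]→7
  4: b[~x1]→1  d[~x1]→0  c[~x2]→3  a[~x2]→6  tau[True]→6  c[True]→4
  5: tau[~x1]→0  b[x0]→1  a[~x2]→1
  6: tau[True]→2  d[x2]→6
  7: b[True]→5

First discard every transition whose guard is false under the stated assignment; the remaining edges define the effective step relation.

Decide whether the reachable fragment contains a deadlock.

Answer: DEADLOCK-FREE

Working:
R = {0,1}
  0: tau→1  [1 out]
  1: a→0  [1 out]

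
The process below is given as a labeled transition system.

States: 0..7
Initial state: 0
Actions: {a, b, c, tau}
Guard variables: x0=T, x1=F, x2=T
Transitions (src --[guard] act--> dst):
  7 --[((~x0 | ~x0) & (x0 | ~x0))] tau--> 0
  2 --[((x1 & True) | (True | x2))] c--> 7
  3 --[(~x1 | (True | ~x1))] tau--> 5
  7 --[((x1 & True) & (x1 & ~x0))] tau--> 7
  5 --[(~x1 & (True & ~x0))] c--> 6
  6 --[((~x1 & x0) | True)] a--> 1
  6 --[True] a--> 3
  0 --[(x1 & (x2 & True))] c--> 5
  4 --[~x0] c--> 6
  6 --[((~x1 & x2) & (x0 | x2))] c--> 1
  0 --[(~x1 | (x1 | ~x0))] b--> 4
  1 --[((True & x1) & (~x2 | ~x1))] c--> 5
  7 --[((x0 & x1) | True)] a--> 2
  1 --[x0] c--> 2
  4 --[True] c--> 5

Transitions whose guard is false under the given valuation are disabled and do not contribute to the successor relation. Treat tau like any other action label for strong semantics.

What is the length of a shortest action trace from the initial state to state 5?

Answer: 2

Analysis:
BFS to 5:
  L0 = {0}
  L1 = {4}
  L2 = {5}
first hit 5 at d=2 via b·c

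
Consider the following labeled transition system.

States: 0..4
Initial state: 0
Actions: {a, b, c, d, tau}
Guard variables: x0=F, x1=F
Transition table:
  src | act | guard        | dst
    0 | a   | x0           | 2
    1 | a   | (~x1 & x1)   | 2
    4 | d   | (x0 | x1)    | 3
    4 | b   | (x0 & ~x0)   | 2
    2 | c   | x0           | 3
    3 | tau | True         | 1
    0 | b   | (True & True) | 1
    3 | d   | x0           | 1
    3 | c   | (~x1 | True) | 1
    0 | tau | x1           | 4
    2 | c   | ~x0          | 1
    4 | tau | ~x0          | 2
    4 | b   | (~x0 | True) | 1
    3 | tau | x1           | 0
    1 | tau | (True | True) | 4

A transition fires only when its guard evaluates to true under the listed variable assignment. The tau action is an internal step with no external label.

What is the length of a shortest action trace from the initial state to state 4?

Layered search for 4:
  Layer 0: {0}
  Layer 1: {1}
  Layer 2: {4}
first hit 4 at d=2 via b·tau

Answer: 2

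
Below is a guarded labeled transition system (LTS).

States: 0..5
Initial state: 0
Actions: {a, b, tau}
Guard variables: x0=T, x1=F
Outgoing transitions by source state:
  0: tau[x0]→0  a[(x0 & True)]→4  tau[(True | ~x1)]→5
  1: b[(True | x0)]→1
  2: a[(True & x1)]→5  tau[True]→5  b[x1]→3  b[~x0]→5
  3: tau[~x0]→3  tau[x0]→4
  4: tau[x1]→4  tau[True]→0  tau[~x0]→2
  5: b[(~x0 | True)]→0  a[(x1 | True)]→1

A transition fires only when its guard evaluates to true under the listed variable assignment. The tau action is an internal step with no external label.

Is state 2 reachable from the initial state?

Answer: UNREACHABLE

Working:
9 transition(s) survive guard evaluation.
Layer 0: {0}
Layer 1: {4,5}  total {0,4,5}
Layer 2: {1}  total {0,1,4,5}
Reach set: {0,1,4,5}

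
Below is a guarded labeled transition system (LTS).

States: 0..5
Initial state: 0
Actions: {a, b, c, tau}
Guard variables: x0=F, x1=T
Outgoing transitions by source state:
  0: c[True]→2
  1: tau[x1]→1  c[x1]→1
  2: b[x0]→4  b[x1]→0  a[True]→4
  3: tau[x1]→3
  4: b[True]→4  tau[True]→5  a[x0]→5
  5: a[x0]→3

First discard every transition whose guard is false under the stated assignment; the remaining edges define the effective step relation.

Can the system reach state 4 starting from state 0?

Answer: REACHABLE

Working:
8 transition(s) survive guard evaluation.
Layer 0: {0}
Layer 1: {2}  total {0,2}
Layer 2: {4}  total {0,2,4}
Layer 3: {5}  total {0,2,4,5}
Reach set: {0,2,4,5}
witness 4: c·a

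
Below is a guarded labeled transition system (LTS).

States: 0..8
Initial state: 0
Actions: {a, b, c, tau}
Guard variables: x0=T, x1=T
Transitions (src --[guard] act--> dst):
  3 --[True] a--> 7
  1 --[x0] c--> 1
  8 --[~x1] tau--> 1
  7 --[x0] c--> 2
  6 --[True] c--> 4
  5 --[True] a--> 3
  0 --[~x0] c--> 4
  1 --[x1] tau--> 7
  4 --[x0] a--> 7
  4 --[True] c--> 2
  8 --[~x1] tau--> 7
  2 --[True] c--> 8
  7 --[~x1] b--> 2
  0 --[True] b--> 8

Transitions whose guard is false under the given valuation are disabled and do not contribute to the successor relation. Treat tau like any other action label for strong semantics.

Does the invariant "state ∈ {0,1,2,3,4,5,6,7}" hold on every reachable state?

Answer: INVARIANT VIOLATED at state 8

Working:
Safe = {0,1,2,3,4,5,6,7}
Reachable = {0,8}
  0: safe
  8: VIOLATES
witness against invariant: b → 8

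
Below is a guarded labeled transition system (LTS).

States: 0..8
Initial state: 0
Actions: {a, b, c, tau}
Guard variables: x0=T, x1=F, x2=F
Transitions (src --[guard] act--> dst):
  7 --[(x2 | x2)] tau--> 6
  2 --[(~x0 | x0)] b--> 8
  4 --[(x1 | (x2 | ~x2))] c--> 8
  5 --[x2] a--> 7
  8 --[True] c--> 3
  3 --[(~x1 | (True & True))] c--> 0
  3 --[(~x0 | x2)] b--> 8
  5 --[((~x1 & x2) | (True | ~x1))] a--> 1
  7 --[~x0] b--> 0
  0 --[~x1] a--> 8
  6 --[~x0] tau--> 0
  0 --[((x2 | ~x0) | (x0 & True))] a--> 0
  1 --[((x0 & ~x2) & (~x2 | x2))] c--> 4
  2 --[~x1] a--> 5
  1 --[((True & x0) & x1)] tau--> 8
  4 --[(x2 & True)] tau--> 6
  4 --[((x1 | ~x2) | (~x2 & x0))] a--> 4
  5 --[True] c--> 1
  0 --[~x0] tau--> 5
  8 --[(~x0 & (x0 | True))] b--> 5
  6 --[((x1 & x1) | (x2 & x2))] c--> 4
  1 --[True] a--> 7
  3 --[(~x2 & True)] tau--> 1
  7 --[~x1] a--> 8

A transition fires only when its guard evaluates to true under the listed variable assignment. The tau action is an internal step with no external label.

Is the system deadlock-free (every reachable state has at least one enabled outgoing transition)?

Answer: DEADLOCK-FREE

Working:
Reachable = {0,1,3,4,7,8}
  0: a→0  a→8  [deg 2]
  1: a→7  c→4  [deg 2]
  3: c→0  tau→1  [deg 2]
  4: a→4  c→8  [deg 2]
  7: a→8  [deg 1]
  8: c→3  [deg 1]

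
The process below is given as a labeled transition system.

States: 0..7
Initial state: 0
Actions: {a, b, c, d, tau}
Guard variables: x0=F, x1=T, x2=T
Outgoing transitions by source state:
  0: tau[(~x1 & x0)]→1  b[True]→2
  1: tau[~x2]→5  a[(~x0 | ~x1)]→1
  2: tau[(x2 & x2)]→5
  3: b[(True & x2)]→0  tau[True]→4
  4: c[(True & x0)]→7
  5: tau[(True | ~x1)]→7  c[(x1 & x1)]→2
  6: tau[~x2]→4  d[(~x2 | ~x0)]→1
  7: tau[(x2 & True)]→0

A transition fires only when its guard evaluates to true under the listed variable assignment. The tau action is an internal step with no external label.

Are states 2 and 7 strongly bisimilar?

Refine partition for ~:
  P[0] = {{0,1,2,3,4,5,6,7}}
  P[1] = {{0},{1},{2,7},{3},{4},{5},{6}}
  P[2] = {{0},{1},{2},{3},{4},{5},{6},{7}}
Fixed point at round 3; 8 class(es).
[2]={2}  [7]={7}

Answer: NOT BISIMILAR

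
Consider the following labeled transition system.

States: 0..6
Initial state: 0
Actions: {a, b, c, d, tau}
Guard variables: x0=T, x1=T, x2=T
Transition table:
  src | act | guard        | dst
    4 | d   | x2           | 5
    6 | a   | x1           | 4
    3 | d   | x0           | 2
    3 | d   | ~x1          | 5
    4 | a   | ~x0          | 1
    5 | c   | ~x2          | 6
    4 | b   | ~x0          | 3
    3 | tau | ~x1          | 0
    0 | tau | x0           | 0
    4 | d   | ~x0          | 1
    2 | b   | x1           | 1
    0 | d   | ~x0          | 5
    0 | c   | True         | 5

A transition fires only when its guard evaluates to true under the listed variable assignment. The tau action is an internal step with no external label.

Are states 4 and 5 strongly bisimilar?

Bisimulation quotient by refinement:
  P[0] = {{0,1,2,3,4,5,6}}
  P[1] = {{0},{1,5},{2},{3,4},{6}}
  P[2] = {{0},{1,5},{2},{3},{4},{6}}
Fixed point at round 3; 6 class(es).
[4]={4}  [5]={1,5}

Answer: NOT BISIMILAR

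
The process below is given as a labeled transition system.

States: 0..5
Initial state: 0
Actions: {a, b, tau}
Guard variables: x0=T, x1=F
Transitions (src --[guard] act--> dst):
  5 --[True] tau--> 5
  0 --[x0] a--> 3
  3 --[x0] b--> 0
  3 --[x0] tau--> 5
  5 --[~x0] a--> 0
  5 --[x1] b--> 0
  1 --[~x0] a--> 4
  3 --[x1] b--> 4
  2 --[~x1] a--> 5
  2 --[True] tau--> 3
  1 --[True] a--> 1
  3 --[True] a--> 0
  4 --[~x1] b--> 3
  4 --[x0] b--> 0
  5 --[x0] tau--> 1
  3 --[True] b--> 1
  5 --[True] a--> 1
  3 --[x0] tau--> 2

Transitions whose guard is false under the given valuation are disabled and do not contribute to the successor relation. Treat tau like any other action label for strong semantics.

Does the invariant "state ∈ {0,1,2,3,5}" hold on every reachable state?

Answer: INVARIANT HOLDS

Analysis:
Safe = {0,1,2,3,5}
Reachable = {0,1,2,3,5}
  0: safe
  1: safe
  2: safe
  3: safe
  5: safe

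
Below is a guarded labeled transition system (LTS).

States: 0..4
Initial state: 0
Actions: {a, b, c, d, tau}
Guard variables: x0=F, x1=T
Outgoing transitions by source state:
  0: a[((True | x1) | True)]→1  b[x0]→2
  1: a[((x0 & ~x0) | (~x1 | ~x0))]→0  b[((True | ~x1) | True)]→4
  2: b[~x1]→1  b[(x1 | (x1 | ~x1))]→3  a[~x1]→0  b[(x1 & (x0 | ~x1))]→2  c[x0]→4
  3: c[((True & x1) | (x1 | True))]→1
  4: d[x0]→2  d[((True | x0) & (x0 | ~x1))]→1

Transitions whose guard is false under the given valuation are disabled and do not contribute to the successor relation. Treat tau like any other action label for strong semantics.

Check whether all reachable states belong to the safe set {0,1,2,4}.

Allowed set {0,1,2,4}
Reach set: {0,1,4}
  0: ok
  1: ok
  4: ok

Answer: INVARIANT HOLDS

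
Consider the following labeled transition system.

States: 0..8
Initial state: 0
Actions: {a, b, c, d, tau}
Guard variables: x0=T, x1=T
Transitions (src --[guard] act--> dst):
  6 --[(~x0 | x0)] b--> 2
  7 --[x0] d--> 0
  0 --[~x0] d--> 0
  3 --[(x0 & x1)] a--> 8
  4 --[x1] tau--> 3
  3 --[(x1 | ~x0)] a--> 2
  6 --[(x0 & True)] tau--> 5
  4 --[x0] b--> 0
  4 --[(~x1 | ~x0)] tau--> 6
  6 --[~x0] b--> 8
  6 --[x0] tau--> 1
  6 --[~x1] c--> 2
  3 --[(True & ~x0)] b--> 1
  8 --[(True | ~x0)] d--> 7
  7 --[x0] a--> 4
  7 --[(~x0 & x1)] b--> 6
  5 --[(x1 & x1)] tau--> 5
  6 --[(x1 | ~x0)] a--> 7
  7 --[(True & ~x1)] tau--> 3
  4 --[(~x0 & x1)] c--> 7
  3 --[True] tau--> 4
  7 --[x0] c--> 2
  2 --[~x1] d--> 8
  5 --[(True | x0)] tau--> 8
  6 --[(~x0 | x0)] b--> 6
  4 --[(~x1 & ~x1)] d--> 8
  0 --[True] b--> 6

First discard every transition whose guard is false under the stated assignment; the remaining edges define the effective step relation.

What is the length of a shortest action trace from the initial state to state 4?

Answer: 3

Working:
BFS to 4:
  Layer 0: {0}
  Layer 1: {6}
  Layer 2: {1,2,5,7}
  Layer 3: {4,8}
4 enters at depth 3; path b·a·a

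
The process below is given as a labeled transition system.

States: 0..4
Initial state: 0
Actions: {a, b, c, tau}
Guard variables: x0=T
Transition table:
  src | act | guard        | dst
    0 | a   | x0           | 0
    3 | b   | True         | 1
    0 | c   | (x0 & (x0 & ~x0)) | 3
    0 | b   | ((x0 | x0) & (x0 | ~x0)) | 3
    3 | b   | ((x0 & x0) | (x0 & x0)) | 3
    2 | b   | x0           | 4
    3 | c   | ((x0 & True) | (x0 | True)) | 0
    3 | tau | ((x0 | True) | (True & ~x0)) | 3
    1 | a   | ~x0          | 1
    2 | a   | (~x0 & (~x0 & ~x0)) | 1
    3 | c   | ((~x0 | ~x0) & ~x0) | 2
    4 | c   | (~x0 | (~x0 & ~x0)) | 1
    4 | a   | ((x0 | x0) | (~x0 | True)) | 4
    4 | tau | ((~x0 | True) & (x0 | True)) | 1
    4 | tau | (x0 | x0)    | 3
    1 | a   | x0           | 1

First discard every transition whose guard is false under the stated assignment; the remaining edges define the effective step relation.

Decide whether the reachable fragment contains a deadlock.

Reach set: {0,1,3}
  0: a→0  b→3  [2 exit(s)]
  1: a→1  [1 exit(s)]
  3: b→1  b→3  c→0  tau→3  [4 exit(s)]

Answer: DEADLOCK-FREE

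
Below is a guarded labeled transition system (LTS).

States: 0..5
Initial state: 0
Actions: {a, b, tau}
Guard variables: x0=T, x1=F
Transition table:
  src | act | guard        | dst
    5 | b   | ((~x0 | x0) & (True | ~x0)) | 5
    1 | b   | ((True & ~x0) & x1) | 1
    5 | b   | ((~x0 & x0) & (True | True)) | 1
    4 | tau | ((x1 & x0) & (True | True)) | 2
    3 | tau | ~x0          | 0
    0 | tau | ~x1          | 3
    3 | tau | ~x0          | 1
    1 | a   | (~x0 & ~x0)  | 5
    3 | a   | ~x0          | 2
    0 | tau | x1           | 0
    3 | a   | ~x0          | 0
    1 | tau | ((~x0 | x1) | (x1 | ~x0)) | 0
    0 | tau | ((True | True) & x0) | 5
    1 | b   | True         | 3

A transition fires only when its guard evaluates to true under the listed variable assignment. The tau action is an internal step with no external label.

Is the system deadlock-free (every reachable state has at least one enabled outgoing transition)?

Answer: DEADLOCK at state 3

Trace:
Reachable = {0,3,5}
  0: tau→3  tau→5  [2 out]
  3: ∅  [deadlock]
  5: b→5  [1 out]
Path to 3: tau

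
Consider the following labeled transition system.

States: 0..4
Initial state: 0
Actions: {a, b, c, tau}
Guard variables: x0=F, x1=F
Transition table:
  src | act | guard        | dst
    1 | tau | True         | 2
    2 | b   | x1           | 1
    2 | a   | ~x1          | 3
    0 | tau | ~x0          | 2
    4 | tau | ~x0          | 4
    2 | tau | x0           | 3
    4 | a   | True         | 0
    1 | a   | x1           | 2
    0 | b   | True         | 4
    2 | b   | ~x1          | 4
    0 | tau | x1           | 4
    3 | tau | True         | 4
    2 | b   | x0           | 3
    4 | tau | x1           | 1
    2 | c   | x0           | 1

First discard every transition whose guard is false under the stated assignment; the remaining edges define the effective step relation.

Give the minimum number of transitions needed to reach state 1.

Answer: UNREACHABLE

Working:
Breadth-first toward 1:
  L0 = {0}
  L1 = {2,4}
  L2 = {3}
1 never appears.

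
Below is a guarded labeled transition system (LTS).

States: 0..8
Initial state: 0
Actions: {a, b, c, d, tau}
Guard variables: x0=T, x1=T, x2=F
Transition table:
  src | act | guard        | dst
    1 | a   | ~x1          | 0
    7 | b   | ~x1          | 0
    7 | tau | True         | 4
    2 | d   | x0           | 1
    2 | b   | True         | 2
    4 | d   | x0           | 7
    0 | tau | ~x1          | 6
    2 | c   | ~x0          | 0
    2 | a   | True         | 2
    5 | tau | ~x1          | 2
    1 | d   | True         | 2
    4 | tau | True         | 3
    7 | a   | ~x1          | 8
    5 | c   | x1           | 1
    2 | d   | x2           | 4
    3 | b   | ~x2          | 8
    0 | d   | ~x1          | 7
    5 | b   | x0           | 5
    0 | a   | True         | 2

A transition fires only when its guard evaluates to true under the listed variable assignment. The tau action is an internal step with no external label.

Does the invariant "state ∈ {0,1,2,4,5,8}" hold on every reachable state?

Inv-set: {0,1,2,4,5,8}
Reachable = {0,1,2}
  0: ok
  1: ok
  2: ok

Answer: INVARIANT HOLDS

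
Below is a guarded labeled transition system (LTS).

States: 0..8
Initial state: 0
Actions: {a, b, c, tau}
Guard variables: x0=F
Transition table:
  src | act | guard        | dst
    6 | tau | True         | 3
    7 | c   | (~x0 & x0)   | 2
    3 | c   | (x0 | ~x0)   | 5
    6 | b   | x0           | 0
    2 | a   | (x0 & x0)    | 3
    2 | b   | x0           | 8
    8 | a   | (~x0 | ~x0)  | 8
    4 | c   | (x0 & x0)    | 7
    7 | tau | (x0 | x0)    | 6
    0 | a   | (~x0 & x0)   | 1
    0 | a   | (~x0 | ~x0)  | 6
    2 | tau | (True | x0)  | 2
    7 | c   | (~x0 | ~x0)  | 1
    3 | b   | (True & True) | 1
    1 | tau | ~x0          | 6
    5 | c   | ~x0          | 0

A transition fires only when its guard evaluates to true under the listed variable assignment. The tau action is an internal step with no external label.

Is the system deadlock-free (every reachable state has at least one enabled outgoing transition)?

Reach set: {0,1,3,5,6}
  0: a→6  [deg 1]
  1: tau→6  [deg 1]
  3: b→1  c→5  [deg 2]
  5: c→0  [deg 1]
  6: tau→3  [deg 1]

Answer: DEADLOCK-FREE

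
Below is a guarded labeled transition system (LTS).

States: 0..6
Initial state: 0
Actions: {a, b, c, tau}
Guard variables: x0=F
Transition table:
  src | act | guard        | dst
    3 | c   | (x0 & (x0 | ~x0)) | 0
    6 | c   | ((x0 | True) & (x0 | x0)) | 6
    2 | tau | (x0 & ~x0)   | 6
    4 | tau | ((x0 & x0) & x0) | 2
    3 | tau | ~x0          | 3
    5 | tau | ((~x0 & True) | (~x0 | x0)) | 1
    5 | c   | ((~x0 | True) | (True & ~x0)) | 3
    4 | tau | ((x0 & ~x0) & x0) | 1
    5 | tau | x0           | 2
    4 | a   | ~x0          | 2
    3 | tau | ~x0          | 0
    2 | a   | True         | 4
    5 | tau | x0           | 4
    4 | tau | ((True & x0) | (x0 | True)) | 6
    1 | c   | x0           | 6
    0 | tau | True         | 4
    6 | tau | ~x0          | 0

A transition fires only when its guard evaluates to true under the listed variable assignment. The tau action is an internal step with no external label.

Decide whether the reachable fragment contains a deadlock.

Reachable = {0,2,4,6}
  0: tau→4  [1 exit(s)]
  2: a→4  [1 exit(s)]
  4: a→2  tau→6  [2 exit(s)]
  6: tau→0  [1 exit(s)]

Answer: DEADLOCK-FREE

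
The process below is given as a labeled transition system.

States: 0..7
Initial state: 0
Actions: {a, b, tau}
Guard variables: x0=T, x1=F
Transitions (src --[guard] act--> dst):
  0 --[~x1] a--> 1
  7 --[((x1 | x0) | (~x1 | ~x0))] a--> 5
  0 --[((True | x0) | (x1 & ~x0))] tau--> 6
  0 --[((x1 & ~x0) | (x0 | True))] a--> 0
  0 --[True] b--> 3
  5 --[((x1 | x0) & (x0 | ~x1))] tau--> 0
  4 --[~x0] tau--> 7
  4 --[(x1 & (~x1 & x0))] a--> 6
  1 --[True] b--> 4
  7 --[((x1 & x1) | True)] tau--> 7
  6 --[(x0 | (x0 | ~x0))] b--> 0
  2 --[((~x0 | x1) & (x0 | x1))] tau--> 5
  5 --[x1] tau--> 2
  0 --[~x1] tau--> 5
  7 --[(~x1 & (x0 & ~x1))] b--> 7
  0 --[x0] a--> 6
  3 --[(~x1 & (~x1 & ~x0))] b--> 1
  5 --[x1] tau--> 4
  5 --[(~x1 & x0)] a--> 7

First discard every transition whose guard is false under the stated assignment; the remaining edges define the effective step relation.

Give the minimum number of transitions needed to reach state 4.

BFS to 4:
  L0 = {0}
  L1 = {1,3,5,6}
  L2 = {4,7}
depth(4)=2, e.g. a·b

Answer: 2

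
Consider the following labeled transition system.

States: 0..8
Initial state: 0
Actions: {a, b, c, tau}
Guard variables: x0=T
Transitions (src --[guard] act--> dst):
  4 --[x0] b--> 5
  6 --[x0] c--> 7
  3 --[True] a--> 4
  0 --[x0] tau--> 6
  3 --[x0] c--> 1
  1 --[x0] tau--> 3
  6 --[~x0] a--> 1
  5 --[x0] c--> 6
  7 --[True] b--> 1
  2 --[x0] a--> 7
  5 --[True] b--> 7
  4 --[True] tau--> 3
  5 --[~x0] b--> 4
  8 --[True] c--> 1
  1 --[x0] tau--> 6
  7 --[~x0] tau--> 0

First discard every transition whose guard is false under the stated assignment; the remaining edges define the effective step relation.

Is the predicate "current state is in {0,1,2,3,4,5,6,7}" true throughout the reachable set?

Allowed set {0,1,2,3,4,5,6,7}
Reach set: {0,1,3,4,5,6,7}
  0: ok
  1: ok
  3: ok
  4: ok
  5: ok
  6: ok
  7: ok

Answer: INVARIANT HOLDS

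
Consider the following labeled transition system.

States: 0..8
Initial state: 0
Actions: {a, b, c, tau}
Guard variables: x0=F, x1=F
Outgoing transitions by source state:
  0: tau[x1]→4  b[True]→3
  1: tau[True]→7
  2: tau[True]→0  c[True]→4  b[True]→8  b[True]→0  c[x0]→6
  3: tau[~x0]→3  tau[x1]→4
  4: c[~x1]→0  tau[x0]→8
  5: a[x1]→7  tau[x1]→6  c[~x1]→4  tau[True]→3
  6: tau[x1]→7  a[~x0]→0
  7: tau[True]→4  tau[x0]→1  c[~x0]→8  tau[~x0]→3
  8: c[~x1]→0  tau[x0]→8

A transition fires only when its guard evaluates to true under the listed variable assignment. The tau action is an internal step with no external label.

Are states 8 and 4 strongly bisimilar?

Bisimulation quotient by refinement:
  round 0: {{0,1,2,3,4,5,6,7,8}}
  round 1: {{0},{1,3},{2},{4,8},{5,7},{6}}
  round 2: {{0},{1},{2},{3},{4,8},{5},{6},{7}}
8 equivalence class(es) (converged in 3)
8∈{4,8}, 4∈{4,8}

Answer: BISIMILAR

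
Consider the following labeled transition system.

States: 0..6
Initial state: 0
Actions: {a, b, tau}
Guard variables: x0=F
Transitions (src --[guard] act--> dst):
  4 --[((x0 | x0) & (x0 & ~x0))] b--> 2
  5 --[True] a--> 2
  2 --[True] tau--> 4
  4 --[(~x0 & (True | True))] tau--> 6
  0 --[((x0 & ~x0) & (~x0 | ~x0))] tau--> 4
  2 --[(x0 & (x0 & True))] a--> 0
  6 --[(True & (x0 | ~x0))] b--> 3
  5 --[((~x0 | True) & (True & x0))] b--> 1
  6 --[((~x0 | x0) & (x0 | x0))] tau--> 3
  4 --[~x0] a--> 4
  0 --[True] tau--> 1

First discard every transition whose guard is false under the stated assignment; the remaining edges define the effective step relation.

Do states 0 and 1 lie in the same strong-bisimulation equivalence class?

Answer: NOT BISIMILAR

Analysis:
Refine partition for ~:
  P[0] = {{0,1,2,3,4,5,6}}
  P[1] = {{0,2},{1,3},{4},{5},{6}}
  P[2] = {{0},{1,3},{2},{4},{5},{6}}
stable after 3 split(s): 6 block(s)
class of 0: {0}; class of 1: {1,3}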